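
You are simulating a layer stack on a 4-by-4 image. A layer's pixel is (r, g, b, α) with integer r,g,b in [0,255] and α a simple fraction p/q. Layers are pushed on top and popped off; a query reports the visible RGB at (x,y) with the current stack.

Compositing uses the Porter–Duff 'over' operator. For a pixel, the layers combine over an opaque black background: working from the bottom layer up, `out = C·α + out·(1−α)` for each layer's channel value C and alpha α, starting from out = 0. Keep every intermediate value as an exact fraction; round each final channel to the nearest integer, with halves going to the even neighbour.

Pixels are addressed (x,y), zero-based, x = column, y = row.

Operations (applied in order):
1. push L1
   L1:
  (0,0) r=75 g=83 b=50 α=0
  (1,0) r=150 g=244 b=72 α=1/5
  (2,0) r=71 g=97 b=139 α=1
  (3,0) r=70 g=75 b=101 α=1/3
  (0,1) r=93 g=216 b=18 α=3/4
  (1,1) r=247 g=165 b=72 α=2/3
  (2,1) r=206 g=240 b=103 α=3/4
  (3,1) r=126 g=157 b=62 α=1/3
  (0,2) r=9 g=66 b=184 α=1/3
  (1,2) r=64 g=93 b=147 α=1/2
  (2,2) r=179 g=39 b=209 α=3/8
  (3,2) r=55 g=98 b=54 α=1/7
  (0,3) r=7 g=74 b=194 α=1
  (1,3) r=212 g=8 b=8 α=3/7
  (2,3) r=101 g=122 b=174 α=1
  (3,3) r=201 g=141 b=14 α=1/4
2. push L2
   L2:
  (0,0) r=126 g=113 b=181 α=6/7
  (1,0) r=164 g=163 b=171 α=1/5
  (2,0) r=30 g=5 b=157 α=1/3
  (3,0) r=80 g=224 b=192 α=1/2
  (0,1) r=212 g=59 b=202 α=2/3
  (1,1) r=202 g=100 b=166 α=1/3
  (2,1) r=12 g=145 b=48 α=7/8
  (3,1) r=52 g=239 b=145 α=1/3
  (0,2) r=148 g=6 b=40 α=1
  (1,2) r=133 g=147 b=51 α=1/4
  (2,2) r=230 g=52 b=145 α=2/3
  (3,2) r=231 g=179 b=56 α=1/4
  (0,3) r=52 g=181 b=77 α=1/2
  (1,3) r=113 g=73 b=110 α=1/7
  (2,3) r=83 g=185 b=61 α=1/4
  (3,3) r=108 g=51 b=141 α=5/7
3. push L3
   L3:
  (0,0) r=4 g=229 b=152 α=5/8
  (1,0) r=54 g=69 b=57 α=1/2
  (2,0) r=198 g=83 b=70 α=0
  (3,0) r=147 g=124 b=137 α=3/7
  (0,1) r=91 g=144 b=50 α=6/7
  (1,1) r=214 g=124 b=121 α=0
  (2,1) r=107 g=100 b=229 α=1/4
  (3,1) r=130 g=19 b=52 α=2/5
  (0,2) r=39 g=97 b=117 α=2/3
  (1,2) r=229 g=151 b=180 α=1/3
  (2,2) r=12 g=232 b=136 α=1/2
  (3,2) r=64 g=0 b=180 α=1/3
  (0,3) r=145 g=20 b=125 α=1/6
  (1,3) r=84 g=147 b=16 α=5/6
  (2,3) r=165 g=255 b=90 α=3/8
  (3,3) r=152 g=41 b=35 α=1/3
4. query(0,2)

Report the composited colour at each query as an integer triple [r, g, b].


query (0,2) [L1,L2,L3] — begin 0,0,0
L1 α=1/3: [3, 22, 184/3]
L2 α=1: [148, 6, 40]
L3 α=2/3: [226/3, 200/3, 274/3]
= [75, 67, 91]


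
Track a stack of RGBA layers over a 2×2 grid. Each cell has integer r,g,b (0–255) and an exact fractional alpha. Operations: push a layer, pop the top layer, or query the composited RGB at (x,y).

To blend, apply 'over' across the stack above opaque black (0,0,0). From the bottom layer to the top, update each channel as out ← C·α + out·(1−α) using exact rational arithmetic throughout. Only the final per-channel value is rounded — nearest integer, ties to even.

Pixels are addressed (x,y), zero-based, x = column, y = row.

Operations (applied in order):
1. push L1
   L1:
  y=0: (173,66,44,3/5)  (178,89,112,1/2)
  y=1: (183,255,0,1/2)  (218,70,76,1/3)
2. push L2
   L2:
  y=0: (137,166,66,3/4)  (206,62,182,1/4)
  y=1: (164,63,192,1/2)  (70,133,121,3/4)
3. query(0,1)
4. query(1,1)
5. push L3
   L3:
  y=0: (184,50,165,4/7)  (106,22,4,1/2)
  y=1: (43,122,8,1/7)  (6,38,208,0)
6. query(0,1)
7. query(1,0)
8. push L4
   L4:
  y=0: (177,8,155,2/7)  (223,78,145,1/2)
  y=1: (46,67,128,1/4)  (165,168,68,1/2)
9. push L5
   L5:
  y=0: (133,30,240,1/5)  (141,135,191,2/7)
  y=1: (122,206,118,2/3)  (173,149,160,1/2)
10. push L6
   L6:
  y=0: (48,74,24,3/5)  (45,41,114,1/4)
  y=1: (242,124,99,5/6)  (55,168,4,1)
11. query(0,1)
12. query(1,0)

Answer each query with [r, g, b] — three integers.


(0,1) stack=L1,L2; from [0,0,0]:
after L1 α=1/2: [183/2, 255/2, 0]
after L2 α=1/2: [511/4, 381/4, 96]
rounded: [128, 95, 96]

at x=1,y=1 over L1,L2:
L1 α=1/3: [218/3, 70/3, 76/3]
L2 α=3/4: [212/3, 1267/12, 1165/12]
= [71, 106, 97]

at x=0,y=1 over L1,L2,L3:
+L1 (α=1/2) → [183/2, 255/2, 0]
+L2 (α=1/2) → [511/4, 381/4, 96]
+L3 (α=1/7) → [1619/14, 1387/14, 584/7]
rounded: [116, 99, 83]

(1,0) stack=L1,L2,L3; from [0,0,0]:
L1 α=1/2: [89, 89/2, 56]
L2 α=1/4: [473/4, 391/8, 175/2]
L3 α=1/2: [897/8, 567/16, 183/4]
= [112, 35, 46]

at x=0,y=1 over L1,L2,L3,L4,L5,L6:
L1 α=1/2: [183/2, 255/2, 0]
L2 α=1/2: [511/4, 381/4, 96]
L3 α=1/7: [1619/14, 1387/14, 584/7]
L4 α=1/4: [5501/56, 5099/56, 662/7]
L5 α=2/3: [19165/168, 28171/168, 2314/21]
L6 α=5/6: [222445/1008, 132331/1008, 12709/126]
rounded: [221, 131, 101]

at x=1,y=0 over L1,L2,L3,L4,L5,L6:
+L1 (α=1/2) → [89, 89/2, 56]
+L2 (α=1/4) → [473/4, 391/8, 175/2]
+L3 (α=1/2) → [897/8, 567/16, 183/4]
+L4 (α=1/2) → [2681/16, 1815/32, 763/8]
+L5 (α=2/7) → [17917/112, 17715/224, 6871/56]
+L6 (α=1/4) → [58791/448, 62329/896, 26997/224]
rounded: [131, 70, 121]


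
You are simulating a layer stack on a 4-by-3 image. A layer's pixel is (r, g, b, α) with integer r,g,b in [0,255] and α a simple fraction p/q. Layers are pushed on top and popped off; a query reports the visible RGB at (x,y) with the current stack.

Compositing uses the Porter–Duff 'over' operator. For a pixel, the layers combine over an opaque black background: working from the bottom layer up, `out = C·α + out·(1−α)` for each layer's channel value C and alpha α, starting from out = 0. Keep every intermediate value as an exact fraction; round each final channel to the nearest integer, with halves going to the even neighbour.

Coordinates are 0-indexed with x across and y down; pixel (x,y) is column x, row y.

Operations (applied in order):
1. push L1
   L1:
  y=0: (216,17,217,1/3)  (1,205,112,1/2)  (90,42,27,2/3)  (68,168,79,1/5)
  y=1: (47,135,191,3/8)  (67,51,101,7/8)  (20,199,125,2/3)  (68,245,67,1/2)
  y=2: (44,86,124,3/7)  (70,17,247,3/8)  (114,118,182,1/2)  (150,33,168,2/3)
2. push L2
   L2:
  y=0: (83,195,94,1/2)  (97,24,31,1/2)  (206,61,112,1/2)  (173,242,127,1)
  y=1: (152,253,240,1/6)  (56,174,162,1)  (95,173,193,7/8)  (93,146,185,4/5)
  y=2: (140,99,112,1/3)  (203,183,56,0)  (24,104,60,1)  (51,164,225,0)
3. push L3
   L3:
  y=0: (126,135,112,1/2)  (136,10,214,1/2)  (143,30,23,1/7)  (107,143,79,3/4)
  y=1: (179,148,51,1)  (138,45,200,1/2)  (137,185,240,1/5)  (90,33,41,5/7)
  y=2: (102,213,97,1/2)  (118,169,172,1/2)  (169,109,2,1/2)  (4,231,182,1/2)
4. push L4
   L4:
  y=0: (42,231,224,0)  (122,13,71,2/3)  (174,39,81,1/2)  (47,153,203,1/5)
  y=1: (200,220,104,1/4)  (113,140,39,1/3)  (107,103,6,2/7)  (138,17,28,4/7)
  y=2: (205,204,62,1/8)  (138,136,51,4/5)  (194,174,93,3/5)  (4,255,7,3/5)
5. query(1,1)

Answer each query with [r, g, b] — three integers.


query (1,1) [L1,L2,L3,L4] — begin 0,0,0
after L1 α=7/8: [469/8, 357/8, 707/8]
after L2 α=1: [56, 174, 162]
after L3 α=1/2: [97, 219/2, 181]
after L4 α=1/3: [307/3, 359/3, 401/3]
= [102, 120, 134]


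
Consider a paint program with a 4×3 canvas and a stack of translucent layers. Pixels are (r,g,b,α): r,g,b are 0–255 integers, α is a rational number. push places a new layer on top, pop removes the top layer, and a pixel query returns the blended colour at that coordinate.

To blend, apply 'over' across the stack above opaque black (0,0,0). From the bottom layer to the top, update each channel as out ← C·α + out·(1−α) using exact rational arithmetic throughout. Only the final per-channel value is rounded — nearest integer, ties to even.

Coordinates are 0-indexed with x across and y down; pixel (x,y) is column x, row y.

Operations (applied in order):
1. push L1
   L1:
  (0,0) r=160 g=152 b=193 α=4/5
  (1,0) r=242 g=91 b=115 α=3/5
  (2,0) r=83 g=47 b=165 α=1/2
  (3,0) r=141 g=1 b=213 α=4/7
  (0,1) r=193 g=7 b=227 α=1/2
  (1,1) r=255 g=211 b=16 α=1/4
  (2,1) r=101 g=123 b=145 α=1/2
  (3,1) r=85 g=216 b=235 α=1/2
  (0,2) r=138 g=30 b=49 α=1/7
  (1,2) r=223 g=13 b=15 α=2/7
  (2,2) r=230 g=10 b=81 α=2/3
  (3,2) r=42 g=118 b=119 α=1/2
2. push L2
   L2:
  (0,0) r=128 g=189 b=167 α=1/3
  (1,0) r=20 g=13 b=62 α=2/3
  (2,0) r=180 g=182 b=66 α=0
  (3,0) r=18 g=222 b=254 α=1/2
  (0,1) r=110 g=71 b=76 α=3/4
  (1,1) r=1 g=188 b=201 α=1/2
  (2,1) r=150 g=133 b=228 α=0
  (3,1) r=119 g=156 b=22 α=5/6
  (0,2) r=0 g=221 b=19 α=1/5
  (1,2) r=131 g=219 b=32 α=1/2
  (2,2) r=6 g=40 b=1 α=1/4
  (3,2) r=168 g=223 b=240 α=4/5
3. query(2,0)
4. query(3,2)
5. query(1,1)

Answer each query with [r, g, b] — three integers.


query (2,0) [L1,L2] — begin 0,0,0
L1 α=1/2: [83/2, 47/2, 165/2]
L2 α=0: [83/2, 47/2, 165/2]
= [42, 24, 82]

query (3,2) [L1,L2] — begin 0,0,0
L1 α=1/2: [21, 59, 119/2]
L2 α=4/5: [693/5, 951/5, 2039/10]
→ [139, 190, 204]

at x=1,y=1 over L1,L2:
L1 α=1/4: [255/4, 211/4, 4]
L2 α=1/2: [259/8, 963/8, 205/2]
→ [32, 120, 102]


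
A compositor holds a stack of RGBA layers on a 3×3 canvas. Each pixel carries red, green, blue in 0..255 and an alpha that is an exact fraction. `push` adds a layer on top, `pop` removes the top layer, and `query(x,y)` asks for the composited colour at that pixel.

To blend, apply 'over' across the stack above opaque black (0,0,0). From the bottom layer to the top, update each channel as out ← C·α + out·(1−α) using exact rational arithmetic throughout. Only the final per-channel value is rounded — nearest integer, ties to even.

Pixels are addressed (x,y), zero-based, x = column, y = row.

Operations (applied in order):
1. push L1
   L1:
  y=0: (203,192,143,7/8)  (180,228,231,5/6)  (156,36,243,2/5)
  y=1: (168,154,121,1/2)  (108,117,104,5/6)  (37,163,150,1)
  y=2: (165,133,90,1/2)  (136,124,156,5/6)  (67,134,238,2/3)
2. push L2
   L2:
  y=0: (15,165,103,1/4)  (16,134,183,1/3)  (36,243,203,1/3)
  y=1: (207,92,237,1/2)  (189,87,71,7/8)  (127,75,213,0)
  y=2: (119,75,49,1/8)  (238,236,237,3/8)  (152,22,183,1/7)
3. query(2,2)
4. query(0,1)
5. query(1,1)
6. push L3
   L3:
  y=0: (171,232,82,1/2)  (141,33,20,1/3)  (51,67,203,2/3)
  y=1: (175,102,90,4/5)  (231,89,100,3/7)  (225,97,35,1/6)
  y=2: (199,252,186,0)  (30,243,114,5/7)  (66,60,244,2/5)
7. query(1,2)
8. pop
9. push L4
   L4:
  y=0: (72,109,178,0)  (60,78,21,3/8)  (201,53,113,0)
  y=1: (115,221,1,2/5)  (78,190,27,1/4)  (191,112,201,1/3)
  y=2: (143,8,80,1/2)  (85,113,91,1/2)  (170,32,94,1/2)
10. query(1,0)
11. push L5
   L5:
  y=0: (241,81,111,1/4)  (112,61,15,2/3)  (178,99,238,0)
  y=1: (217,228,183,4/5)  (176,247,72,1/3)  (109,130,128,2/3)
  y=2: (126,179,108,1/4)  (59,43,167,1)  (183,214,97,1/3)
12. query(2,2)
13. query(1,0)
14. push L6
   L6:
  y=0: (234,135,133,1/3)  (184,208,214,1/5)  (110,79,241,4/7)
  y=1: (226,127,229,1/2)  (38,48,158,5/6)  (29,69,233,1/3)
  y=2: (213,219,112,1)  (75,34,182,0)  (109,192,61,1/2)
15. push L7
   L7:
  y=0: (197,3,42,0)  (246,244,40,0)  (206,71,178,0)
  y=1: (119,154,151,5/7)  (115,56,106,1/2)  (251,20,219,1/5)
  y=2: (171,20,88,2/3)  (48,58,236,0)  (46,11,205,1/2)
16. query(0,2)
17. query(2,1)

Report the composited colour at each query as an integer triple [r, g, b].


(2,2) stack=L1,L2; from [0,0,0]:
L1 α=2/3: [134/3, 268/3, 476/3]
L2 α=1/7: [60, 558/7, 1135/7]
= [60, 80, 162]

(0,1) stack=L1,L2; from [0,0,0]:
L1 α=1/2: [84, 77, 121/2]
L2 α=1/2: [291/2, 169/2, 595/4]
rounded: [146, 84, 149]

(1,1) stack=L1,L2; from [0,0,0]:
L1 α=5/6: [90, 195/2, 260/3]
L2 α=7/8: [1413/8, 1413/16, 1751/24]
rounded: [177, 88, 73]

query (1,2) [L1,L2,L3] — begin 0,0,0
+L1 (α=5/6) → [340/3, 310/3, 130]
+L2 (α=3/8) → [1921/12, 1837/12, 1361/8]
+L3 (α=5/7) → [403/6, 9127/42, 3641/28]
= [67, 217, 130]

(1,0) stack=L1,L2,L4; from [0,0,0]:
after L1 α=5/6: [150, 190, 385/2]
after L2 α=1/3: [316/3, 514/3, 568/3]
after L4 α=3/8: [265/3, 409/3, 3029/24]
rounded: [88, 136, 126]

at x=2,y=2 over L1,L2,L4,L5:
L1 α=2/3: [134/3, 268/3, 476/3]
L2 α=1/7: [60, 558/7, 1135/7]
L4 α=1/2: [115, 391/7, 1793/14]
L5 α=1/3: [413/3, 760/7, 824/7]
= [138, 109, 118]

query (1,0) [L1,L2,L4,L5] — begin 0,0,0
+L1 (α=5/6) → [150, 190, 385/2]
+L2 (α=1/3) → [316/3, 514/3, 568/3]
+L4 (α=3/8) → [265/3, 409/3, 3029/24]
+L5 (α=2/3) → [937/9, 775/9, 3749/72]
= [104, 86, 52]

query (0,2) [L1,L2,L4,L5,L6,L7] — begin 0,0,0
+L1 (α=1/2) → [165/2, 133/2, 45]
+L2 (α=1/8) → [1393/16, 1081/16, 91/2]
+L4 (α=1/2) → [3681/32, 1209/32, 251/4]
+L5 (α=1/4) → [15075/128, 9355/128, 1185/16]
+L6 (α=1) → [213, 219, 112]
+L7 (α=2/3) → [185, 259/3, 96]
→ [185, 86, 96]

(2,1) stack=L1,L2,L4,L5,L6,L7; from [0,0,0]:
after L1 α=1: [37, 163, 150]
after L2 α=0: [37, 163, 150]
after L4 α=1/3: [265/3, 146, 167]
after L5 α=2/3: [919/9, 406/3, 141]
after L6 α=1/3: [2099/27, 1019/9, 515/3]
after L7 α=1/5: [15173/135, 4256/45, 2717/15]
rounded: [112, 95, 181]


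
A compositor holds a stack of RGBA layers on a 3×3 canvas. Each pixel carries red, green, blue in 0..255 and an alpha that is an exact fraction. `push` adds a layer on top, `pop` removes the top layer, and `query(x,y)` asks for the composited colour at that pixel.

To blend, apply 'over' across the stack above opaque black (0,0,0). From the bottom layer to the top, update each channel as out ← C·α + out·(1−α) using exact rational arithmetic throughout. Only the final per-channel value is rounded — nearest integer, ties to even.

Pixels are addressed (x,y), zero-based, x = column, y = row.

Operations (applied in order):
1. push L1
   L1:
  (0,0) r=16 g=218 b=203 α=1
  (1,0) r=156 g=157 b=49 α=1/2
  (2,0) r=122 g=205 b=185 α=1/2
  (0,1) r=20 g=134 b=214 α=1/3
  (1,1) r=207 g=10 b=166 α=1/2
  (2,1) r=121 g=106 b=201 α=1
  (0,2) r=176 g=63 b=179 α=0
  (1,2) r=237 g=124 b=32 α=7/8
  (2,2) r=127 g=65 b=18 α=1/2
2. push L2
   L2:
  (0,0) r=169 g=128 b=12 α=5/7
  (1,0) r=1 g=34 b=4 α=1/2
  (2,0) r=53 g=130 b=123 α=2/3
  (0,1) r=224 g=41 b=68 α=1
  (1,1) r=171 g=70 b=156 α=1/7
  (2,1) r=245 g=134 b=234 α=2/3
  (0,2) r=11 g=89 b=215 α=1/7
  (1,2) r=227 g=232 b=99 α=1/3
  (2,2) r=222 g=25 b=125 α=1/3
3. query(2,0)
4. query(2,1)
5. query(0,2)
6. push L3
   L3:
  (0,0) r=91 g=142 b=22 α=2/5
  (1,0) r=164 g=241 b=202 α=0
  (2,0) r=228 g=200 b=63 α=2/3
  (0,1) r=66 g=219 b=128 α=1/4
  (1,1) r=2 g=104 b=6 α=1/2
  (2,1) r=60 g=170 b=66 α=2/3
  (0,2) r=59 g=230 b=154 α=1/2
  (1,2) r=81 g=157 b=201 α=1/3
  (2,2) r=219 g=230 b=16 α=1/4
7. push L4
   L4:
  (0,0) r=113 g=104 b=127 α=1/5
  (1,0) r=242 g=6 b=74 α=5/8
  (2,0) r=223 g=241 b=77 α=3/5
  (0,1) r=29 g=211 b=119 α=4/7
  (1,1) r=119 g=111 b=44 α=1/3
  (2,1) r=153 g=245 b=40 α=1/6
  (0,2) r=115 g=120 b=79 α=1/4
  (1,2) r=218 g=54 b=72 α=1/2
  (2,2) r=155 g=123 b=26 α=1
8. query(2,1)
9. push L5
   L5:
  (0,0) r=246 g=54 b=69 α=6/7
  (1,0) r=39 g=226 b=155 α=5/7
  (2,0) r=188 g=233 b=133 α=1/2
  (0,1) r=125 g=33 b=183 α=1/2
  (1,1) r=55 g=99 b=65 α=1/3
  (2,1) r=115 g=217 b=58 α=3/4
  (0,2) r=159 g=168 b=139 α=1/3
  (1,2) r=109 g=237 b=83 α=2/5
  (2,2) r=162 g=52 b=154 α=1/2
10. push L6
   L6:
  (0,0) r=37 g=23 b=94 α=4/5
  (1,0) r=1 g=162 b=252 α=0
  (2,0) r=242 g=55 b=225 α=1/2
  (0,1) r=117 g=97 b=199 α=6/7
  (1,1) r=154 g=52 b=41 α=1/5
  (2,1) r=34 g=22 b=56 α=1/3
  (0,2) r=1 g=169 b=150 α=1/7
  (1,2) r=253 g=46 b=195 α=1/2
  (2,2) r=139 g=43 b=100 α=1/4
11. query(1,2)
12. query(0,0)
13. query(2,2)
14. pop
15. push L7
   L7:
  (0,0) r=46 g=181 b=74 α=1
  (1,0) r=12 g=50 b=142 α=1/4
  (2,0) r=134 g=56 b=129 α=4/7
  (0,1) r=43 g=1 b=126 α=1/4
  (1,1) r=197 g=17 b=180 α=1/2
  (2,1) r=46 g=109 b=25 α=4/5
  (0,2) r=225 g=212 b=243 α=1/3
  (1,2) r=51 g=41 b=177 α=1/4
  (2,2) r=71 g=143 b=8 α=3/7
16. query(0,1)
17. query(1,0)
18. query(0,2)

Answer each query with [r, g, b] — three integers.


at x=2,y=0 over L1,L2:
L1 α=1/2: [61, 205/2, 185/2]
L2 α=2/3: [167/3, 725/6, 677/6]
→ [56, 121, 113]

at x=2,y=1 over L1,L2:
L1 α=1: [121, 106, 201]
L2 α=2/3: [611/3, 374/3, 223]
= [204, 125, 223]

at x=0,y=2 over L1,L2:
+L1 (α=0) → [0, 0, 0]
+L2 (α=1/7) → [11/7, 89/7, 215/7]
rounded: [2, 13, 31]

at x=2,y=1 over L1,L2,L3,L4:
+L1 (α=1) → [121, 106, 201]
+L2 (α=2/3) → [611/3, 374/3, 223]
+L3 (α=2/3) → [971/9, 1394/9, 355/3]
+L4 (α=1/6) → [3116/27, 9175/54, 1895/18]
= [115, 170, 105]

at x=1,y=2 over L1,L2,L3,L4,L5,L6:
L1 α=7/8: [1659/8, 217/2, 28]
L2 α=1/3: [2567/12, 449/3, 155/3]
L3 α=1/3: [3053/18, 1369/9, 913/9]
L4 α=1/2: [6977/36, 1855/18, 1561/18]
L5 α=2/5: [9593/60, 4699/30, 2557/30]
L6 α=1/2: [24773/120, 6079/60, 8407/60]
→ [206, 101, 140]

query (0,0) [L1,L2,L3,L4,L5,L6] — begin 0,0,0
+L1 (α=1) → [16, 218, 203]
+L2 (α=5/7) → [877/7, 1076/7, 466/7]
+L3 (α=2/5) → [781/7, 5216/35, 1706/35]
+L4 (α=1/5) → [783/7, 24504/175, 11269/175]
+L5 (α=6/7) → [11115/49, 81204/1225, 83719/1225]
+L6 (α=4/5) → [18367/245, 193904/6125, 544319/6125]
→ [75, 32, 89]

at x=2,y=2 over L1,L2,L3,L4,L5,L6:
after L1 α=1/2: [127/2, 65/2, 9]
after L2 α=1/3: [349/3, 30, 143/3]
after L3 α=1/4: [142, 80, 159/4]
after L4 α=1: [155, 123, 26]
after L5 α=1/2: [317/2, 175/2, 90]
after L6 α=1/4: [1229/8, 611/8, 185/2]
→ [154, 76, 92]

(0,1) stack=L1,L2,L3,L4,L5,L7; from [0,0,0]:
L1 α=1/3: [20/3, 134/3, 214/3]
L2 α=1: [224, 41, 68]
L3 α=1/4: [369/2, 171/2, 83]
L4 α=4/7: [1339/14, 2201/14, 725/7]
L5 α=1/2: [3089/28, 2663/28, 1003/7]
L7 α=1/4: [10471/112, 8017/112, 3891/28]
rounded: [93, 72, 139]

(1,0) stack=L1,L2,L3,L4,L5,L7; from [0,0,0]:
after L1 α=1/2: [78, 157/2, 49/2]
after L2 α=1/2: [79/2, 225/4, 57/4]
after L3 α=0: [79/2, 225/4, 57/4]
after L4 α=5/8: [2657/16, 795/32, 1651/32]
after L5 α=5/7: [4217/56, 18875/112, 14051/112]
after L7 α=1/4: [13323/224, 62225/448, 58057/448]
rounded: [59, 139, 130]

(0,2) stack=L1,L2,L3,L4,L5,L7; from [0,0,0]:
L1 α=0: [0, 0, 0]
L2 α=1/7: [11/7, 89/7, 215/7]
L3 α=1/2: [212/7, 1699/14, 1293/14]
L4 α=1/4: [1441/28, 6777/56, 4985/56]
L5 α=1/3: [3667/42, 3827/28, 2959/28]
L7 α=1/3: [8392/63, 2265/14, 6361/42]
rounded: [133, 162, 151]


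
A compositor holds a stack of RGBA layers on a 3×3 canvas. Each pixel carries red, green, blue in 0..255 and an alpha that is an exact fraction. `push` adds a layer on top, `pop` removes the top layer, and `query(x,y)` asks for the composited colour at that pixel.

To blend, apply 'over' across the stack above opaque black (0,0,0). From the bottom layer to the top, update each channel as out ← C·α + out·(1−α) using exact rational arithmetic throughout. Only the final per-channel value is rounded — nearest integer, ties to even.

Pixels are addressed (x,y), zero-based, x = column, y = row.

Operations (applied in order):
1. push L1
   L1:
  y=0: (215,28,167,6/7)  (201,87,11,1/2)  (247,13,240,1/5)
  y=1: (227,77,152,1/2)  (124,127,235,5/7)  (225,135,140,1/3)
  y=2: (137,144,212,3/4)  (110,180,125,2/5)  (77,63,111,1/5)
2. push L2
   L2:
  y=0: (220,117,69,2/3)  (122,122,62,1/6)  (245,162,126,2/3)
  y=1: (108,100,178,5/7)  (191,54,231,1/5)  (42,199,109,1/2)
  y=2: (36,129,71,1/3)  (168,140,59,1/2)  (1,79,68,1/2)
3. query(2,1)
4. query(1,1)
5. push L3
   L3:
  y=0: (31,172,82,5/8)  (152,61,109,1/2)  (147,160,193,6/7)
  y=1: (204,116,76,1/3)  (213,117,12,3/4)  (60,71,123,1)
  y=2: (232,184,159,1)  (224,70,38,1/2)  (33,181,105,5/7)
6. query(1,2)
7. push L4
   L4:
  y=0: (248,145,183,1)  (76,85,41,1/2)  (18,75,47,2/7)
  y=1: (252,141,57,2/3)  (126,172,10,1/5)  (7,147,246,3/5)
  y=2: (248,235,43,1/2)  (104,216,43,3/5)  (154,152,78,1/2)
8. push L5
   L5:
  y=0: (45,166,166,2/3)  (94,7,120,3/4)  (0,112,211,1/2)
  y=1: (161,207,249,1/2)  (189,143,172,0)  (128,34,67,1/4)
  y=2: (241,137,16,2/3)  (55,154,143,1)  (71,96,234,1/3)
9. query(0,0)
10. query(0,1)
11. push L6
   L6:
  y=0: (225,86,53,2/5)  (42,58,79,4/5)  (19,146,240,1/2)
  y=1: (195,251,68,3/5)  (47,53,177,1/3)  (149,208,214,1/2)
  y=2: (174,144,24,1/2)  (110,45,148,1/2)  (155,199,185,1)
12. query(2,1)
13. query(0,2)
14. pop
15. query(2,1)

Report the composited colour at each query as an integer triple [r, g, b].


query (2,1) [L1,L2] — begin 0,0,0
L1 α=1/3: [75, 45, 140/3]
L2 α=1/2: [117/2, 122, 467/6]
= [58, 122, 78]

query (1,1) [L1,L2] — begin 0,0,0
after L1 α=5/7: [620/7, 635/7, 1175/7]
after L2 α=1/5: [3817/35, 2918/35, 6317/35]
= [109, 83, 180]

(1,2) stack=L1,L2,L3; from [0,0,0]:
L1 α=2/5: [44, 72, 50]
L2 α=1/2: [106, 106, 109/2]
L3 α=1/2: [165, 88, 185/4]
= [165, 88, 46]

(0,0) stack=L1,L2,L3,L4,L5; from [0,0,0]:
+L1 (α=6/7) → [1290/7, 24, 1002/7]
+L2 (α=2/3) → [4370/21, 86, 656/7]
+L3 (α=5/8) → [5455/56, 559/4, 2419/28]
+L4 (α=1) → [248, 145, 183]
+L5 (α=2/3) → [338/3, 159, 515/3]
= [113, 159, 172]

query (0,1) [L1,L2,L3,L4,L5] — begin 0,0,0
L1 α=1/2: [227/2, 77/2, 76]
L2 α=5/7: [767/7, 577/7, 1042/7]
L3 α=1/3: [2962/21, 1966/21, 872/7]
L4 α=2/3: [13546/63, 7888/63, 1670/21]
L5 α=1/2: [23689/126, 20929/126, 6899/42]
rounded: [188, 166, 164]

query (2,1) [L1,L2,L3,L4,L5,L6] — begin 0,0,0
L1 α=1/3: [75, 45, 140/3]
L2 α=1/2: [117/2, 122, 467/6]
L3 α=1: [60, 71, 123]
L4 α=3/5: [141/5, 583/5, 984/5]
L5 α=1/4: [1063/20, 1919/20, 3287/20]
L6 α=1/2: [4043/40, 6079/40, 7567/40]
rounded: [101, 152, 189]

(0,2) stack=L1,L2,L3,L4,L5,L6; from [0,0,0]:
+L1 (α=3/4) → [411/4, 108, 159]
+L2 (α=1/3) → [161/2, 115, 389/3]
+L3 (α=1) → [232, 184, 159]
+L4 (α=1/2) → [240, 419/2, 101]
+L5 (α=2/3) → [722/3, 967/6, 133/3]
+L6 (α=1/2) → [622/3, 1831/12, 205/6]
= [207, 153, 34]

(2,1) stack=L1,L2,L3,L4,L5; from [0,0,0]:
after L1 α=1/3: [75, 45, 140/3]
after L2 α=1/2: [117/2, 122, 467/6]
after L3 α=1: [60, 71, 123]
after L4 α=3/5: [141/5, 583/5, 984/5]
after L5 α=1/4: [1063/20, 1919/20, 3287/20]
rounded: [53, 96, 164]


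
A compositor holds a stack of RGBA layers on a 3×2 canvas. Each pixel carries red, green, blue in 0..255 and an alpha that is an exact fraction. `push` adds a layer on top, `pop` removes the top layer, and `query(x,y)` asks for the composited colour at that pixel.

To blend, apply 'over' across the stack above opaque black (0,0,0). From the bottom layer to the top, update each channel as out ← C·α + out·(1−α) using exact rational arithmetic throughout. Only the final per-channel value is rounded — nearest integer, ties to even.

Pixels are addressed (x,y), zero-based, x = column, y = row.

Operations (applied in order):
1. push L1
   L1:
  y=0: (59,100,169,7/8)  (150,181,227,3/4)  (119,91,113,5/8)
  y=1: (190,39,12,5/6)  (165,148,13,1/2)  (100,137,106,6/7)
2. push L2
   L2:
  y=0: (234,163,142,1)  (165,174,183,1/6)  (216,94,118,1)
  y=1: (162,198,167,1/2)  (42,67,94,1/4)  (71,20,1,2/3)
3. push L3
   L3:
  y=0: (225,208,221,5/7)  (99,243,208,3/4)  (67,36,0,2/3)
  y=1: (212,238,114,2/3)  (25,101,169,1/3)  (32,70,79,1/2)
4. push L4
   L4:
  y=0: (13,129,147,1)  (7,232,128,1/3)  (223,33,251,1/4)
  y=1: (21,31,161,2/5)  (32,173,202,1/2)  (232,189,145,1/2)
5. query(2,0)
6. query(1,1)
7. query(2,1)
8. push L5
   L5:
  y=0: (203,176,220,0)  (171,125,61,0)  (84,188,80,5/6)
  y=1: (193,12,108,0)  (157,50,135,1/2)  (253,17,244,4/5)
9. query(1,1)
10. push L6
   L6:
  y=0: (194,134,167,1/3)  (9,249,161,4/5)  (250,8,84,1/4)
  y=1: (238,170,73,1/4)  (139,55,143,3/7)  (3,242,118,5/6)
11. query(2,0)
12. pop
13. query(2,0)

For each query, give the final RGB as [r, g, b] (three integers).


query (2,0) [L1,L2,L3,L4] — begin 0,0,0
L1 α=5/8: [595/8, 455/8, 565/8]
L2 α=1: [216, 94, 118]
L3 α=2/3: [350/3, 166/3, 118/3]
L4 α=1/4: [573/4, 199/4, 369/4]
rounded: [143, 50, 92]

at x=1,y=1 over L1,L2,L3,L4:
+L1 (α=1/2) → [165/2, 74, 13/2]
+L2 (α=1/4) → [579/8, 289/4, 227/8]
+L3 (α=1/3) → [679/12, 491/6, 301/4]
+L4 (α=1/2) → [1063/24, 1529/12, 1109/8]
→ [44, 127, 139]

at x=2,y=1 over L1,L2,L3,L4:
+L1 (α=6/7) → [600/7, 822/7, 636/7]
+L2 (α=2/3) → [1594/21, 1102/21, 650/21]
+L3 (α=1/2) → [1133/21, 1286/21, 2309/42]
+L4 (α=1/2) → [6005/42, 5255/42, 8399/84]
→ [143, 125, 100]

query (1,1) [L1,L2,L3,L4,L5] — begin 0,0,0
after L1 α=1/2: [165/2, 74, 13/2]
after L2 α=1/4: [579/8, 289/4, 227/8]
after L3 α=1/3: [679/12, 491/6, 301/4]
after L4 α=1/2: [1063/24, 1529/12, 1109/8]
after L5 α=1/2: [4831/48, 2129/24, 2189/16]
rounded: [101, 89, 137]

at x=2,y=0 over L1,L2,L3,L4,L5,L6:
L1 α=5/8: [595/8, 455/8, 565/8]
L2 α=1: [216, 94, 118]
L3 α=2/3: [350/3, 166/3, 118/3]
L4 α=1/4: [573/4, 199/4, 369/4]
L5 α=5/6: [751/8, 3959/24, 1969/24]
L6 α=1/4: [4253/32, 4023/32, 2641/32]
= [133, 126, 83]

query (2,0) [L1,L2,L3,L4,L5] — begin 0,0,0
after L1 α=5/8: [595/8, 455/8, 565/8]
after L2 α=1: [216, 94, 118]
after L3 α=2/3: [350/3, 166/3, 118/3]
after L4 α=1/4: [573/4, 199/4, 369/4]
after L5 α=5/6: [751/8, 3959/24, 1969/24]
= [94, 165, 82]


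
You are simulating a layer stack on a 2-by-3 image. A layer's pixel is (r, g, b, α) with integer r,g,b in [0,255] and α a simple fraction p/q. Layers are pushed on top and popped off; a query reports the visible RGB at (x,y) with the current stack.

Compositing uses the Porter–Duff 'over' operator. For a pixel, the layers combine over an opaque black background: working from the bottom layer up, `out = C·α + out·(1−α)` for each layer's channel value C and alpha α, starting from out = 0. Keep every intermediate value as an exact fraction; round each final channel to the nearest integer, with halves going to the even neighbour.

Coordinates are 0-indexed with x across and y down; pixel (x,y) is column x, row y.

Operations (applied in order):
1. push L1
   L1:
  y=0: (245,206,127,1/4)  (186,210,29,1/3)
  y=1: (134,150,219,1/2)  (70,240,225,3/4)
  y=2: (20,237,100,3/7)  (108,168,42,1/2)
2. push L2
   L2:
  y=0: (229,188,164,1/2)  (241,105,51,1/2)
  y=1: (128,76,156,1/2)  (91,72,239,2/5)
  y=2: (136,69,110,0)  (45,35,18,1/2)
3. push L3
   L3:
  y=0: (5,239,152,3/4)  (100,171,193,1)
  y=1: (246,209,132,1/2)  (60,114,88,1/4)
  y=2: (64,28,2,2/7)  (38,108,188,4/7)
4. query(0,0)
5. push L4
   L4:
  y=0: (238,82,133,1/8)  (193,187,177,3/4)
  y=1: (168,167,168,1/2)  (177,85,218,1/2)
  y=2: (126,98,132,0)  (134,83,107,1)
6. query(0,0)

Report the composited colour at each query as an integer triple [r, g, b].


(0,0) stack=L1,L2,L3; from [0,0,0]:
after L1 α=1/4: [245/4, 103/2, 127/4]
after L2 α=1/2: [1161/8, 479/4, 783/8]
after L3 α=3/4: [1281/32, 3347/16, 4431/32]
= [40, 209, 138]

(0,0) stack=L1,L2,L3,L4; from [0,0,0]:
+L1 (α=1/4) → [245/4, 103/2, 127/4]
+L2 (α=1/2) → [1161/8, 479/4, 783/8]
+L3 (α=3/4) → [1281/32, 3347/16, 4431/32]
+L4 (α=1/8) → [16583/256, 24741/128, 35273/256]
= [65, 193, 138]


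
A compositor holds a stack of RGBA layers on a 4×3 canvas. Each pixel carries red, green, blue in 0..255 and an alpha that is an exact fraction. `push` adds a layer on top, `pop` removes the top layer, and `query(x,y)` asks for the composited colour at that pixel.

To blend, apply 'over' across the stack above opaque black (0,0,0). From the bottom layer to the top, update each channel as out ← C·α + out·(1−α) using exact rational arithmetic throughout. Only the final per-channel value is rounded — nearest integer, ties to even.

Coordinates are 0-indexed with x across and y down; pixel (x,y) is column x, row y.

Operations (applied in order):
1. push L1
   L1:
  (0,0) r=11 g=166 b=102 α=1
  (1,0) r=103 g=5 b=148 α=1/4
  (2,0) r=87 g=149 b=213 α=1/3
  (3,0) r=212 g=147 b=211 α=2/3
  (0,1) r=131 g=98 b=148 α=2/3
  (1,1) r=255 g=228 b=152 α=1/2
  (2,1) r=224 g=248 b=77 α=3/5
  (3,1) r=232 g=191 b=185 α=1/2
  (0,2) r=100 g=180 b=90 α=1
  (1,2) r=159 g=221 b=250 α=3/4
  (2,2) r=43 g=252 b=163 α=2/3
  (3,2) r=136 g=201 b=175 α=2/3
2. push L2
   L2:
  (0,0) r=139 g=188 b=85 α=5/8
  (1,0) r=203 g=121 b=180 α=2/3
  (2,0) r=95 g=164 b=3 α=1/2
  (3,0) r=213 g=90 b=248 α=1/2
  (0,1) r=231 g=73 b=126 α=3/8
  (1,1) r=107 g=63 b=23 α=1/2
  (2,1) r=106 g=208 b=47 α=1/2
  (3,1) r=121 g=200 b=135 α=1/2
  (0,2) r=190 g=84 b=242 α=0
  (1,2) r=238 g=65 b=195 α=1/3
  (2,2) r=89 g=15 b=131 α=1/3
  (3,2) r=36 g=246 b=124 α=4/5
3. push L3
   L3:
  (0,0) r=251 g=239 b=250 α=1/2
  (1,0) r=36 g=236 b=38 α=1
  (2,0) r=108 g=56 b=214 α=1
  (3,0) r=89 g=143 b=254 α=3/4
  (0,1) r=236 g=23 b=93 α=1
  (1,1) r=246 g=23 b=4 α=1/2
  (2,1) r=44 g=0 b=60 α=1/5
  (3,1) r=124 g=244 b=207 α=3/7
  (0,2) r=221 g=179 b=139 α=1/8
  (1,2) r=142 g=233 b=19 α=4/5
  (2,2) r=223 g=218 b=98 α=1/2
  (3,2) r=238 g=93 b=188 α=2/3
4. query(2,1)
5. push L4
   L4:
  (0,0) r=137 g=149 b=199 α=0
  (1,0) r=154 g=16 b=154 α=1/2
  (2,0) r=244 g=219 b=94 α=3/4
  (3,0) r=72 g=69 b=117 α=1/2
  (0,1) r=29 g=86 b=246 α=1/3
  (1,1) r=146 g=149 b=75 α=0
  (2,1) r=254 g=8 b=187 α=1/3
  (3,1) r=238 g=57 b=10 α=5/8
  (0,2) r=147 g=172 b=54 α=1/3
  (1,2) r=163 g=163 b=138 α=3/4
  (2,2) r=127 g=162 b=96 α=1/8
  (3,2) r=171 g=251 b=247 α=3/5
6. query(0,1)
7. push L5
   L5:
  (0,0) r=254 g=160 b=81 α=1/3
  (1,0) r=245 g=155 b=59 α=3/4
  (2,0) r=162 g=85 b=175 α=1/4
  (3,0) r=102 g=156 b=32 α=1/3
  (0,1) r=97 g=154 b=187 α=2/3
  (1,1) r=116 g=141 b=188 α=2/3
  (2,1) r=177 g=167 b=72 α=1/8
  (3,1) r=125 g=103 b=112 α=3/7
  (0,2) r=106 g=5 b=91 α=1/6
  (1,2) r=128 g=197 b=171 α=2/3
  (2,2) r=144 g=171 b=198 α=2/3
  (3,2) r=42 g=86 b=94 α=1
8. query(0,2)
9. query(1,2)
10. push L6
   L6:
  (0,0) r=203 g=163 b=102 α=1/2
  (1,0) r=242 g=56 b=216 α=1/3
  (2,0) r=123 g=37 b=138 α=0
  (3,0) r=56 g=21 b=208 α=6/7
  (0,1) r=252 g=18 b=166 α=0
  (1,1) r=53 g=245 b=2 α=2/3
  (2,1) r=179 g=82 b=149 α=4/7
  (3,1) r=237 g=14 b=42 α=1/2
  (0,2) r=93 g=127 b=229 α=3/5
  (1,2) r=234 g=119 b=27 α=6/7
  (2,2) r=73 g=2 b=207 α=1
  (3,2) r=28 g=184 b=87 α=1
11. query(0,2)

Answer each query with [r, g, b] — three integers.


(2,1) stack=L1,L2,L3; from [0,0,0]:
after L1 α=3/5: [672/5, 744/5, 231/5]
after L2 α=1/2: [601/5, 892/5, 233/5]
after L3 α=1/5: [2624/25, 3568/25, 1232/25]
= [105, 143, 49]

at x=0,y=1 over L1,L2,L3,L4:
after L1 α=2/3: [262/3, 196/3, 296/3]
after L2 α=3/8: [3389/24, 1637/24, 1307/12]
after L3 α=1: [236, 23, 93]
after L4 α=1/3: [167, 44, 144]
rounded: [167, 44, 144]

at x=0,y=2 over L1,L2,L3,L4,L5:
+L1 (α=1) → [100, 180, 90]
+L2 (α=0) → [100, 180, 90]
+L3 (α=1/8) → [921/8, 1439/8, 769/8]
+L4 (α=1/3) → [503/4, 709/4, 985/12]
+L5 (α=1/6) → [2939/24, 3565/24, 6017/72]
rounded: [122, 149, 84]

query (1,2) [L1,L2,L3,L4,L5] — begin 0,0,0
L1 α=3/4: [477/4, 663/4, 375/2]
L2 α=1/3: [953/6, 793/6, 190]
L3 α=4/5: [4361/30, 1277/6, 266/5]
L4 α=3/4: [19031/120, 4211/24, 584/5]
L5 α=2/3: [49751/360, 13667/72, 2294/15]
→ [138, 190, 153]

(0,2) stack=L1,L2,L3,L4,L5,L6; from [0,0,0]:
+L1 (α=1) → [100, 180, 90]
+L2 (α=0) → [100, 180, 90]
+L3 (α=1/8) → [921/8, 1439/8, 769/8]
+L4 (α=1/3) → [503/4, 709/4, 985/12]
+L5 (α=1/6) → [2939/24, 3565/24, 6017/72]
+L6 (α=3/5) → [6287/60, 8137/60, 30749/180]
= [105, 136, 171]


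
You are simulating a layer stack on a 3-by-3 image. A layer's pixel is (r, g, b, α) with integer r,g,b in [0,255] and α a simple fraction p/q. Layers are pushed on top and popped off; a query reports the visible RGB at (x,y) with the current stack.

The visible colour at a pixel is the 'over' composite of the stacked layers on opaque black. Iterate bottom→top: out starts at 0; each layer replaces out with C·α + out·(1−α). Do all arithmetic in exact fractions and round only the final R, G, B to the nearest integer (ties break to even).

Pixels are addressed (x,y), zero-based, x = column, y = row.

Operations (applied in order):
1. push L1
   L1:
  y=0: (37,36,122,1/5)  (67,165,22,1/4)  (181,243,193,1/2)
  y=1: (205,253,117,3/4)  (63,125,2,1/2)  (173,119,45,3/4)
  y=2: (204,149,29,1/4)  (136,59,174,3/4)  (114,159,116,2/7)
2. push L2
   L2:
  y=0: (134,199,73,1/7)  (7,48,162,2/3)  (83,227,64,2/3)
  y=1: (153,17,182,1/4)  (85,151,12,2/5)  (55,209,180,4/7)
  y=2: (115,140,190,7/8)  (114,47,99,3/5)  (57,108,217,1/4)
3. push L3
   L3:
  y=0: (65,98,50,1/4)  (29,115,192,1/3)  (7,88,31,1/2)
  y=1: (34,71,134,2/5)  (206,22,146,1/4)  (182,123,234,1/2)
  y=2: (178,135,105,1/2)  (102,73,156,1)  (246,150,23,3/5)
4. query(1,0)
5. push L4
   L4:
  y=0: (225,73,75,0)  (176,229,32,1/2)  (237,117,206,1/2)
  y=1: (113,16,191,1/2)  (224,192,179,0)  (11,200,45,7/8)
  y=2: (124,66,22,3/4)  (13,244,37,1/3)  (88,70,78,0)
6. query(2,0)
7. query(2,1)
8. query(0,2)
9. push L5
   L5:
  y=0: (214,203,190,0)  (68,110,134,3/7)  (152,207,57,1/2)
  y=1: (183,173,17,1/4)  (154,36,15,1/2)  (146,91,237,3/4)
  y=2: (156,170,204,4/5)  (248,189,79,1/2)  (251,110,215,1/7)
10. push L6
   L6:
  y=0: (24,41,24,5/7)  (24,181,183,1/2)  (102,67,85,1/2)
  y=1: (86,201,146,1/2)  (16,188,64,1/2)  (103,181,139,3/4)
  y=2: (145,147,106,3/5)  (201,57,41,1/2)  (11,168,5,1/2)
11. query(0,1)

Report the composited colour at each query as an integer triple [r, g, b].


at x=1,y=0 over L1,L2,L3:
L1 α=1/4: [67/4, 165/4, 11/2]
L2 α=2/3: [41/4, 183/4, 659/6]
L3 α=1/3: [33/2, 413/6, 1235/9]
= [16, 69, 137]

(2,0) stack=L1,L2,L3,L4; from [0,0,0]:
L1 α=1/2: [181/2, 243/2, 193/2]
L2 α=2/3: [171/2, 1151/6, 449/6]
L3 α=1/2: [185/4, 1679/12, 635/12]
L4 α=1/2: [1133/8, 3083/24, 3107/24]
rounded: [142, 128, 129]

(2,1) stack=L1,L2,L3,L4; from [0,0,0]:
after L1 α=3/4: [519/4, 357/4, 135/4]
after L2 α=4/7: [2437/28, 4415/28, 3285/28]
after L3 α=1/2: [7533/56, 7859/56, 9837/56]
after L4 α=7/8: [11845/448, 86259/448, 27477/448]
rounded: [26, 193, 61]

(0,2) stack=L1,L2,L3,L4; from [0,0,0]:
+L1 (α=1/4) → [51, 149/4, 29/4]
+L2 (α=7/8) → [107, 4069/32, 5349/32]
+L3 (α=1/2) → [285/2, 8389/64, 8709/64]
+L4 (α=3/4) → [1029/8, 21061/256, 12933/256]
= [129, 82, 51]

(0,1) stack=L1,L2,L3,L4,L5,L6; from [0,0,0]:
after L1 α=3/4: [615/4, 759/4, 351/4]
after L2 α=1/4: [2457/16, 2345/16, 1781/16]
after L3 α=2/5: [8459/80, 9307/80, 9631/80]
after L4 α=1/2: [17499/160, 10587/160, 24911/160]
after L5 α=1/4: [81777/640, 59441/640, 77453/640]
after L6 α=1/2: [136817/1280, 188081/1280, 170893/1280]
→ [107, 147, 134]


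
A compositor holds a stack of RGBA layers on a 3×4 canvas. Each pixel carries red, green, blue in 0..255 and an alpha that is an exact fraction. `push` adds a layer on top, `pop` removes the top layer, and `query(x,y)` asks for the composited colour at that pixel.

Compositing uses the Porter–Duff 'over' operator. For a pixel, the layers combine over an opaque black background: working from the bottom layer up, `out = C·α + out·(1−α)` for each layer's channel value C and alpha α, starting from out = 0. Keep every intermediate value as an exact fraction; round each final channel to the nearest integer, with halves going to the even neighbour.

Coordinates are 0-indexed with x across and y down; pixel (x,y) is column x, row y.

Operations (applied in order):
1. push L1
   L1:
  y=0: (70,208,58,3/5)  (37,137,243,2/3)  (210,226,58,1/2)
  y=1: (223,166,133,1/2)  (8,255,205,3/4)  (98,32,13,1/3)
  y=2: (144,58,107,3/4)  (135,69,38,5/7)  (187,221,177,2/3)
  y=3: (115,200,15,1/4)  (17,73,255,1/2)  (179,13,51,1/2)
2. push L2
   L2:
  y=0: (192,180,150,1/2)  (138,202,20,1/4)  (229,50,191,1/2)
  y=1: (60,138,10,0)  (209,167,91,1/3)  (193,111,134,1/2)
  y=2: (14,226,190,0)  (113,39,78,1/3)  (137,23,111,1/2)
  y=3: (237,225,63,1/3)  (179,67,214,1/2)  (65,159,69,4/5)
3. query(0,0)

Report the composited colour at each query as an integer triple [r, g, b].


(0,0) stack=L1,L2; from [0,0,0]:
+L1 (α=3/5) → [42, 624/5, 174/5]
+L2 (α=1/2) → [117, 762/5, 462/5]
→ [117, 152, 92]


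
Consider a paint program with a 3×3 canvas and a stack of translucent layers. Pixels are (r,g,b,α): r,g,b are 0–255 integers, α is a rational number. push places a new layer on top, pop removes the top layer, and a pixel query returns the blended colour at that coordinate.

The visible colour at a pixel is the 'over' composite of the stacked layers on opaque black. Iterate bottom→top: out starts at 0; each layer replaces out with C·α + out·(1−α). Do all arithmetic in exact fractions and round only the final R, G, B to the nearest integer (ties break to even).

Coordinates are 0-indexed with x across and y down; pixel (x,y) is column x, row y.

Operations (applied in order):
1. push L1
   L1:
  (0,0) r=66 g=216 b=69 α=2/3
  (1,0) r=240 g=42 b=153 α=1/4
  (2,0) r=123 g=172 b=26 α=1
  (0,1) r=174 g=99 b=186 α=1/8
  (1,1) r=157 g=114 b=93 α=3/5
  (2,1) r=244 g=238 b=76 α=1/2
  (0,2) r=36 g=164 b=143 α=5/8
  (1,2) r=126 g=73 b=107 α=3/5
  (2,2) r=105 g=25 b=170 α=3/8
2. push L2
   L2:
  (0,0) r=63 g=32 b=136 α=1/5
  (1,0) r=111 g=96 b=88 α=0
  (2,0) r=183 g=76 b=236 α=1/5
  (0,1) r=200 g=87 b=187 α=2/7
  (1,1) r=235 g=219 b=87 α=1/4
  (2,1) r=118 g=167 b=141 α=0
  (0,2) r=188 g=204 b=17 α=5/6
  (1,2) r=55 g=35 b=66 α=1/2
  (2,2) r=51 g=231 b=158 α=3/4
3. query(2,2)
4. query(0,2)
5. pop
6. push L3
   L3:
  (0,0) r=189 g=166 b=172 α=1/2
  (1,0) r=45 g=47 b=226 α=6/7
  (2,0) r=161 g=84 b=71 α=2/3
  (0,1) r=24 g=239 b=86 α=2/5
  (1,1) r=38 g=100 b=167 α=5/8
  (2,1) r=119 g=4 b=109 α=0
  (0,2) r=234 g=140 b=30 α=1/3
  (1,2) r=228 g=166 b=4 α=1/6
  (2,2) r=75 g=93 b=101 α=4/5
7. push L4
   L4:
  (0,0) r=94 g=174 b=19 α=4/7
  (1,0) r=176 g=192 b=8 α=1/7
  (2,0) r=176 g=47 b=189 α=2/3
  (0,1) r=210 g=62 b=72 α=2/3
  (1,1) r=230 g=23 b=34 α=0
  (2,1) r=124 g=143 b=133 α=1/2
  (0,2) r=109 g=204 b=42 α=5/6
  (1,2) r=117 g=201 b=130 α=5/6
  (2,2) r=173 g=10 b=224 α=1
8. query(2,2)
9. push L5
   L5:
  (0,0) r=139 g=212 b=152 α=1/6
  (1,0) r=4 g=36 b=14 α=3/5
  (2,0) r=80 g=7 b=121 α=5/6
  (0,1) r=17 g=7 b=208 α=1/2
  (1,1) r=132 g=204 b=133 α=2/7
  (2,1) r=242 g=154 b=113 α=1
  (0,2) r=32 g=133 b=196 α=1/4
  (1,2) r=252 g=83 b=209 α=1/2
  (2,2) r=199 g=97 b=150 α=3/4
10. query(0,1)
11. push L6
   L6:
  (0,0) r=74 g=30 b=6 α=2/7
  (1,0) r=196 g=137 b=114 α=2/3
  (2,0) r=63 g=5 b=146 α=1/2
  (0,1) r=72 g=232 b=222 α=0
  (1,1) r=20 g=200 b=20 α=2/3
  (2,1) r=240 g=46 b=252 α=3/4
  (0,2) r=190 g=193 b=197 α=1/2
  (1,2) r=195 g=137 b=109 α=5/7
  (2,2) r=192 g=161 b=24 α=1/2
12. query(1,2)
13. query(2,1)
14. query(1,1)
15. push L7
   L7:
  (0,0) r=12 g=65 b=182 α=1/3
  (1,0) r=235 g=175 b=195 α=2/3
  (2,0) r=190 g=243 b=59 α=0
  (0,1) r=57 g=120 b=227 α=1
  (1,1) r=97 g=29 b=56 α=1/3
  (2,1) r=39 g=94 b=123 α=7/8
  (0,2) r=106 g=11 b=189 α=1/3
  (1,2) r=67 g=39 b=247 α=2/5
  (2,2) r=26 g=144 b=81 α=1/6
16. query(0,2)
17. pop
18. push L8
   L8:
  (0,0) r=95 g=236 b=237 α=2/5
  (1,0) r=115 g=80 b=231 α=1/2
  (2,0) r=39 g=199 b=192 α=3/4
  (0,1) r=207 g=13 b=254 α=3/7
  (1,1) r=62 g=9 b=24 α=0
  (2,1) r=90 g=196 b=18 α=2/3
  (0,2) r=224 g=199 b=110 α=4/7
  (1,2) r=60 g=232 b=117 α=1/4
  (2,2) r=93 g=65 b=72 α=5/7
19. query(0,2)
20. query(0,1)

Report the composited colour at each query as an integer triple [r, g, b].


at x=2,y=2 over L1,L2:
after L1 α=3/8: [315/8, 75/8, 255/4]
after L2 α=3/4: [1539/32, 5619/32, 2151/16]
→ [48, 176, 134]

at x=0,y=2 over L1,L2:
+L1 (α=5/8) → [45/2, 205/2, 715/8]
+L2 (α=5/6) → [1925/12, 2245/12, 465/16]
= [160, 187, 29]

query (2,2) [L1,L3,L4] — begin 0,0,0
after L1 α=3/8: [315/8, 75/8, 255/4]
after L3 α=4/5: [543/8, 3051/40, 1871/20]
after L4 α=1: [173, 10, 224]
→ [173, 10, 224]

query (0,1) [L1,L3,L4,L5] — begin 0,0,0
L1 α=1/8: [87/4, 99/8, 93/4]
L3 α=2/5: [453/20, 4121/40, 967/20]
L4 α=2/3: [2951/20, 3027/40, 3847/60]
L5 α=1/2: [3291/40, 3307/80, 16327/120]
= [82, 41, 136]

at x=1,y=2 over L1,L3,L4,L5,L6:
L1 α=3/5: [378/5, 219/5, 321/5]
L3 α=1/6: [101, 385/6, 325/6]
L4 α=5/6: [343/3, 6415/36, 4225/36]
L5 α=1/2: [1099/6, 9403/72, 11749/72]
L6 α=5/7: [4024/21, 34063/252, 31369/252]
= [192, 135, 124]

query (2,1) [L1,L3,L4,L5,L6] — begin 0,0,0
+L1 (α=1/2) → [122, 119, 38]
+L3 (α=0) → [122, 119, 38]
+L4 (α=1/2) → [123, 131, 171/2]
+L5 (α=1) → [242, 154, 113]
+L6 (α=3/4) → [481/2, 73, 869/4]
= [240, 73, 217]

(1,1) stack=L1,L3,L4,L5,L6; from [0,0,0]:
L1 α=3/5: [471/5, 342/5, 279/5]
L3 α=5/8: [2363/40, 1763/20, 1253/10]
L4 α=0: [2363/40, 1763/20, 1253/10]
L5 α=2/7: [4475/56, 485/4, 255/2]
L6 α=2/3: [6715/168, 695/4, 335/6]
= [40, 174, 56]

at x=0,y=2 over L1,L3,L4,L5,L6,L7:
L1 α=5/8: [45/2, 205/2, 715/8]
L3 α=1/3: [93, 115, 835/12]
L4 α=5/6: [319/3, 1135/6, 3355/72]
L5 α=1/4: [351/4, 1401/8, 8059/96]
L6 α=1/2: [1111/8, 2945/16, 26971/192]
L7 α=1/3: [1535/12, 1011/8, 45115/288]
rounded: [128, 126, 157]

query (0,2) [L1,L3,L4,L5,L6,L8] — begin 0,0,0
after L1 α=5/8: [45/2, 205/2, 715/8]
after L3 α=1/3: [93, 115, 835/12]
after L4 α=5/6: [319/3, 1135/6, 3355/72]
after L5 α=1/4: [351/4, 1401/8, 8059/96]
after L6 α=1/2: [1111/8, 2945/16, 26971/192]
after L8 α=4/7: [10501/56, 21571/112, 55131/448]
→ [188, 193, 123]

(0,1) stack=L1,L3,L4,L5,L6,L8; from [0,0,0]:
+L1 (α=1/8) → [87/4, 99/8, 93/4]
+L3 (α=2/5) → [453/20, 4121/40, 967/20]
+L4 (α=2/3) → [2951/20, 3027/40, 3847/60]
+L5 (α=1/2) → [3291/40, 3307/80, 16327/120]
+L6 (α=0) → [3291/40, 3307/80, 16327/120]
+L8 (α=3/7) → [9501/70, 4087/140, 39187/210]
rounded: [136, 29, 187]
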